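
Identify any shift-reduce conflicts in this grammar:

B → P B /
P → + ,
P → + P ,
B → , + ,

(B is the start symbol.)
A shift-reduce conflict occurs when an LR(0) state has both:
  - a complete (reduce) item [A → α .] (dot at the end), and
  - a shift item [B → β . c γ] (dot before a terminal).

Augment with B' → B and build the canonical LR(0) collection (I0 = CLOSURE({[B' → . B]}), then GOTO on every symbol after a dot until no new states appear). It has 12 states:
  I0: { [B → . , + ,], [B → . P B /], [B' → . B], [P → . + ,], [P → . + P ,] }  — shift
  I1: { [P → + . ,], [P → + . P ,], [P → . + ,], [P → . + P ,] }  — shift
  I2: { [B → , . + ,] }  — shift
  I3: { [B' → B .] }  — accept
  I4: { [B → . , + ,], [B → . P B /], [B → P . B /], [P → . + ,], [P → . + P ,] }  — shift
  I5: { [B → P B . /] }  — shift
  I6: { [B → P B / .] }  — reduce
  I7: { [B → , + . ,] }  — shift
  I8: { [B → , + , .] }  — reduce
  I9: { [P → + , .] }  — reduce
  I10: { [P → + P . ,] }  — shift
  I11: { [P → + P , .] }  — reduce

No state contains both a complete item and a shift item.

Answer: No shift-reduce conflicts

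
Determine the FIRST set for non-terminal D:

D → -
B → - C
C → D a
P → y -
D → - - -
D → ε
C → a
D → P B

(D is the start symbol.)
To compute FIRST(D), examine every production with D on the left-hand side, reading each right-hand side left to right until a non-nullable symbol is reached.

FIRST sets of the other non-terminals involved (by the same procedure, iterated to a fixed point):
  FIRST(P) = { 'y' }

From D → -:
  - '-' is a terminal: add '-' and stop
From D → - - -:
  - '-' is a terminal: add '-' and stop
From D → ε:
  - ε-production, so ε ∈ FIRST(D)
From D → P B:
  - P is a non-terminal: add FIRST(P) \ {ε} = { 'y' }
    P is not nullable, so stop

Collecting: FIRST(D) = { '-', 'y', ε }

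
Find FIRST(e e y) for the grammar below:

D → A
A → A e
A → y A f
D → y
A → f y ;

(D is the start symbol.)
To compute FIRST(e e y), process the symbols left to right:
Symbol e is a terminal. Add 'e' and stop.
FIRST(e e y) = { 'e' }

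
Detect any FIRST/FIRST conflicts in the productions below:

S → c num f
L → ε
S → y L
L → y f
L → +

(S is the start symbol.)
No FIRST/FIRST conflicts.

A FIRST/FIRST conflict occurs when two productions N → α and N → β for the same non-terminal have FIRST(α) ∩ FIRST(β) ≠ ∅ (with ε ∈ FIRST of a nullable right-hand side, so two nullable alternatives also conflict).

Productions for S:
  S → c num f: FIRST = { 'c' }
  S → y L: FIRST = { 'y' }
Productions for L:
  L → ε: FIRST = { ε }
  L → y f: FIRST = { 'y' }
  L → +: FIRST = { '+' }

All alternatives of each non-terminal have pairwise disjoint FIRST sets.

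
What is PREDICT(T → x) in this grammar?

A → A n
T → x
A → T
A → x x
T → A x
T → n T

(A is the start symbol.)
{ 'x' }

PREDICT(T → x) = (FIRST(RHS) \ {ε}) ∪ (FOLLOW(T) if ε ∈ FIRST(RHS), i.e. RHS ⇒* ε)
FIRST(x) = { 'x' }
ε ∉ FIRST(x), so FOLLOW(T) is not added.
PREDICT(T → x) = { 'x' }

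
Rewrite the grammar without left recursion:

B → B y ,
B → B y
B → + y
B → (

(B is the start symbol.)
B is directly left-recursive. The standard transformation for
  A → A α₁ | ... | A α_m | β₁ | ... | β_n
is
  A  → β₁ A' | ... | β_n A'
  A' → α₁ A' | ... | α_m A' | ε

B → + y becomes B → + y B'
B → ( becomes B → ( B'
B → B y , becomes B' → y , B'
B → B y becomes B' → y B'
Add B' → ε

Resulting grammar:
B → + y B'
B → ( B'
B' → y , B'
B' → y B'
B' → ε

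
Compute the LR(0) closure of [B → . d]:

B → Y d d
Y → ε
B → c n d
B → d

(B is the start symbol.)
{ [B → . d] }

To compute CLOSURE, for each item [A → α.Bβ] where B is a non-terminal, add [B → .γ] for all productions B → γ; repeat for the newly added items until nothing changes.

Start with: [B → . d]
The dot precedes the terminal d, so nothing is added.

CLOSURE = { [B → . d] }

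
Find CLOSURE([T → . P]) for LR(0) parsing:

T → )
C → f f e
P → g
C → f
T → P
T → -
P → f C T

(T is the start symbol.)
To compute CLOSURE, for each item [A → α.Bβ] where B is a non-terminal, add [B → .γ] for all productions B → γ; repeat for the newly added items until nothing changes.

Start with: [T → . P]
  [T → . P] has the dot before P: add [P → . g], [P → . f C T]
No further items can be added.

CLOSURE = { [P → . f C T], [P → . g], [T → . P] }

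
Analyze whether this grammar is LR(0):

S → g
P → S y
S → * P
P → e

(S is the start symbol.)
Yes, the grammar is LR(0)

Augment with S' → S and build the canonical LR(0) collection (I0 = CLOSURE({[S' → . S]}), then GOTO on every symbol after a dot until no new states appear). It has 8 states:
  I0: { [S → . * P], [S → . g], [S' → . S] }  — shift
  I1: { [P → . S y], [P → . e], [S → * . P], [S → . * P], [S → . g] }  — shift
  I2: { [S' → S .] }  — accept
  I3: { [S → g .] }  — reduce
  I4: { [S → * P .] }  — reduce
  I5: { [P → S . y] }  — shift
  I6: { [P → e .] }  — reduce
  I7: { [P → S y .] }  — reduce

Every state is either a pure shift/goto state or contains exactly one complete item and nothing to shift — no conflicts. The grammar is LR(0).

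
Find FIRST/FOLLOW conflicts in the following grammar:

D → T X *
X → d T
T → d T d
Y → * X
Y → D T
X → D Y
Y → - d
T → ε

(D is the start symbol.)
Nullable non-terminals: T.

T: nullable alternative(s) T → ε; FOLLOW(T) = { '*', 'd' }
  T → d T d: FIRST \ {ε} = { 'd' } — overlaps FOLLOW(T) on { 'd' }: CONFLICT
  T → ε: FIRST \ {ε} = { } — this is the only nullable alternative, skip

D, X, Y have no nullable alternative, so no FIRST/FOLLOW check is needed there.

So the grammar has 1 FIRST/FOLLOW conflict (marked CONFLICT above).

Answer: Yes. T → d T d with FOLLOW(T) on { 'd' }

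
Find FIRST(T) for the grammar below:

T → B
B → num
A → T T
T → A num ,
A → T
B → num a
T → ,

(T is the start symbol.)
FIRST sets of the other non-terminals involved (by the same procedure, iterated to a fixed point):
  FIRST(B) = { 'num' }
  FIRST(A) = { ',', 'num' }

From T → B:
  - B is a non-terminal: add FIRST(B) \ {ε} = { 'num' }
    B is not nullable, so stop
From T → A num ,:
  - A is a non-terminal: add FIRST(A) \ {ε} = { ',', 'num' }
    A is not nullable, so stop
From T → ,:
  - ',' is a terminal: add ',' and stop

Collecting: FIRST(T) = { ',', 'num' }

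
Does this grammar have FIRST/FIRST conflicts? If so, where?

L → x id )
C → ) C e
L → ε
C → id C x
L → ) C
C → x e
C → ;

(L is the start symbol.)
Productions for L:
  L → x id ): FIRST = { 'x' }
  L → ε: FIRST = { ε }
  L → ) C: FIRST = { ')' }
Productions for C:
  C → ) C e: FIRST = { ')' }
  C → id C x: FIRST = { 'id' }
  C → x e: FIRST = { 'x' }
  C → ;: FIRST = { ';' }

All alternatives of each non-terminal have pairwise disjoint FIRST sets.

Answer: No FIRST/FIRST conflicts.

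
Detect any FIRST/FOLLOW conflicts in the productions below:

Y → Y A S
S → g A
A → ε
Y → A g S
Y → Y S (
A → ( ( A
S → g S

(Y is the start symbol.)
A FIRST/FOLLOW conflict occurs when a non-terminal N has a nullable alternative N → β (β ⇒* ε) and another alternative N → α with FIRST(α) ∩ FOLLOW(N) ≠ ∅: on such a lookahead the parser cannot decide between expanding α and letting N vanish via β.

Nullable non-terminals: A.

A: nullable alternative(s) A → ε; FOLLOW(A) = { $, '(', 'g' }
  A → ε: FIRST \ {ε} = { } — this is the only nullable alternative, skip
  A → ( ( A: FIRST \ {ε} = { '(' } — overlaps FOLLOW(A) on { '(' }: CONFLICT

S, Y have no nullable alternative, so no FIRST/FOLLOW check is needed there.

So the grammar has 1 FIRST/FOLLOW conflict (marked CONFLICT above).

Answer: Yes. A → '(' '(' A with FOLLOW(A) on { '(' }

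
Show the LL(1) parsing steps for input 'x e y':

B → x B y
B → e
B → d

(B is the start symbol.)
Stack is shown with the top on the left.

Stack    Input    Action
------------------------
B $      x e y $  output B → x B y
x B y $  x e y $  match 'x'
B y $    e y $    output B → e
e y $    e y $    match 'e'
y $      y $      match 'y'
$        $        accept

The string is accepted.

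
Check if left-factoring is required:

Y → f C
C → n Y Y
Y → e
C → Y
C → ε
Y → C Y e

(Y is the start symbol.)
No, left-factoring is not needed

Left-factoring is needed when two productions for the same non-terminal
share a common prefix on the right-hand side.

Productions for Y:
  Y → f C
  Y → e
  Y → C Y e
Productions for C:
  C → n Y Y
  C → Y
  C → ε

No common prefixes found.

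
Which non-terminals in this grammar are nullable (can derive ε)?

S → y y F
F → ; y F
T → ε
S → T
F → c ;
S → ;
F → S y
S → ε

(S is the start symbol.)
{ 'S', 'T' }

ε-productions: T → ε, S → ε
So T, S are immediately nullable.
No further non-terminal can be added: every production for the remaining non-terminals contains a terminal or a non-nullable non-terminal.
Nullable = { 'S', 'T' }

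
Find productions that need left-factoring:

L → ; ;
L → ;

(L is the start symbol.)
Yes, L has productions with common prefix ';'

Left-factoring is needed when two productions for the same non-terminal
share a common prefix on the right-hand side.

Productions for L:
  L → ; ;
  L → ;

Found common prefix ';' in productions for L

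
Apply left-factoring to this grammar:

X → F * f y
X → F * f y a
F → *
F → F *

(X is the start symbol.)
Left-factoring transforms A → αβ₁ | αβ₂ into A → αA' and A' → β₁ | β₂
(α is the longest common prefix among the alternatives). Repeat until
no nonterminal has two alternatives with a common prefix.

Round 1: X has alternatives sharing prefix 'F * f y'. Introduce X': X → F * f y X'
  Add: X' → ε
  Add: X' → a

No remaining common prefixes — done.

Resulting grammar:
X → F * f y X'
X' → ε
X' → a
F → *
F → F *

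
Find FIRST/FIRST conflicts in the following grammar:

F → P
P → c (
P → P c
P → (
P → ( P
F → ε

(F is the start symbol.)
FIRST sets of the non-terminals at (or reachable through a nullable prefix from) the front of some alternative:
  FIRST(P) = { '(', 'c' }

Productions for F:
  F → P: FIRST = { '(', 'c' }
  F → ε: FIRST = { ε }
Productions for P:
  P → c (: FIRST = { 'c' }
  P → P c: FIRST = { '(', 'c' }
  P → (: FIRST = { '(' }
  P → ( P: FIRST = { '(' }

Conflict for P: P → c ( and P → P c
  Overlap: { 'c' }
Conflict for P: P → P c and P → (
  Overlap: { '(' }
Conflict for P: P → P c and P → ( P
  Overlap: { '(' }
Conflict for P: P → ( and P → ( P
  Overlap: { '(' }

Answer: Yes. P → c '(' / P → P c on { 'c' }; P → P c / P → '(' on { '(' }; P → P c / P → '(' P on { '(' }; P → '(' / P → '(' P on { '(' }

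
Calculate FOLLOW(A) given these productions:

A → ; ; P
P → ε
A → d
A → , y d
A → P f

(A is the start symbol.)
{ $ }

To compute FOLLOW(A), find every occurrence of A on a right-hand side N → α A β: add FIRST(β) \ {ε}, and if β is empty or nullable also add FOLLOW(N). Iterate to a fixed point.

A is the start symbol, so $ ∈ FOLLOW(A).
A does not occur on any right-hand side.

Taking the union: FOLLOW(A) = { $ }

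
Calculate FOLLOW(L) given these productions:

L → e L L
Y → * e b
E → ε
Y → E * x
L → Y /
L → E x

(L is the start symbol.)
{ $, '*', 'e', 'x' }

To compute FOLLOW(L), find every occurrence of L on a right-hand side N → α L β: add FIRST(β) \ {ε}, and if β is empty or nullable also add FOLLOW(N). Iterate to a fixed point.

L is the start symbol, so $ ∈ FOLLOW(L).
In L → e L L: L is followed by L, add FIRST(L) \ {ε} = { '*', 'e', 'x' }
In L → e L L: L is at the end; this adds FOLLOW(L) to itself — nothing new

Taking the union: FOLLOW(L) = { $, '*', 'e', 'x' }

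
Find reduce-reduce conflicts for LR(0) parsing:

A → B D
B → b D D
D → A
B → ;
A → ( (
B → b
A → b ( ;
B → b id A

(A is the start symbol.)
Augment with A' → A and build the canonical LR(0) collection (I0 = CLOSURE({[A' → . A]}), then GOTO on every symbol after a dot until no new states appear). It has 15 states:
  I0: { [A → . ( (], [A → . B D], [A → . b ( ;], [A' → . A], [B → . ;], [B → . b D D], [B → . b id A], [B → . b] }  — shift
  I1: { [A → ( . (] }  — shift
  I2: { [B → ; .] }  — reduce
  I3: { [A' → A .] }  — accept
  I4: { [A → . ( (], [A → . B D], [A → . b ( ;], [A → B . D], [B → . ;], [B → . b D D], [B → . b id A], [B → . b], [D → . A] }  — shift
  I5: { [A → . ( (], [A → . B D], [A → . b ( ;], [A → b . ( ;], [B → . ;], [B → . b D D], [B → . b id A], [B → . b], [B → b . D D], [B → b . id A], [B → b .], [D → . A] }  — shift, reduce
  I6: { [A → ( . (], [A → b ( . ;] }  — shift
  I7: { [D → A .] }  — reduce
  I8: { [A → . ( (], [A → . B D], [A → . b ( ;], [B → . ;], [B → . b D D], [B → . b id A], [B → . b], [B → b D . D], [D → . A] }  — shift
  I9: { [A → . ( (], [A → . B D], [A → . b ( ;], [B → . ;], [B → . b D D], [B → . b id A], [B → . b], [B → b id . A] }  — shift
  I10: { [B → b id A .] }  — reduce
  I11: { [B → b D D .] }  — reduce
  I12: { [A → ( ( .] }  — reduce
  I13: { [A → b ( ; .] }  — reduce
  I14: { [A → B D .] }  — reduce

No state contains more than one complete item.

Answer: No reduce-reduce conflicts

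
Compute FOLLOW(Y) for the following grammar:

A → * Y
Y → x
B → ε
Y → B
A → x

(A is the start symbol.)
To compute FOLLOW(Y), find every occurrence of Y on a right-hand side N → α Y β: add FIRST(β) \ {ε}, and if β is empty or nullable also add FOLLOW(N). Iterate to a fixed point.

In A → * Y: Y is at the end, add FOLLOW(A)

The FOLLOW sets referred to above (computed the same way, to a fixed point):
  FOLLOW(A) = { $ }

Taking the union: FOLLOW(Y) = { $ }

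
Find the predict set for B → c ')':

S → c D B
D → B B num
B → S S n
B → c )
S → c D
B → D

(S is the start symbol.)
PREDICT(B → c ')') = (FIRST(RHS) \ {ε}) ∪ (FOLLOW(B) if ε ∈ FIRST(RHS), i.e. RHS ⇒* ε)
FIRST(c ')') = { 'c' }
ε ∉ FIRST(c ')'), so FOLLOW(B) is not added.
PREDICT(B → c ')') = { 'c' }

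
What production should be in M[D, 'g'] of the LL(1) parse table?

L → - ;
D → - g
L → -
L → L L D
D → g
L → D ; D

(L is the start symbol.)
To find M[D, 'g'], we find productions for D where 'g' is in the predict set (PREDICT(N → α) = (FIRST(α) \ {ε}) ∪ (FOLLOW(N) if α ⇒* ε)).

D → - g: PREDICT = { '-' }
D → g: PREDICT = { 'g' }
  'g' is in predict set, so this production goes in M[D, 'g']

M[D, 'g'] = D → g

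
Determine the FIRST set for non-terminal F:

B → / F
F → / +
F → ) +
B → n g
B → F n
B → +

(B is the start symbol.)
To compute FIRST(F), examine every production with F on the left-hand side, reading each right-hand side left to right until a non-nullable symbol is reached.

From F → / +:
  - '/' is a terminal: add '/' and stop
From F → ) +:
  - ')' is a terminal: add ')' and stop

Collecting: FIRST(F) = { ')', '/' }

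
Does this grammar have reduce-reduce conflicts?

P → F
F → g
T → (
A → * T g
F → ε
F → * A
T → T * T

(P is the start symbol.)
No reduce-reduce conflicts

A reduce-reduce conflict occurs when an LR(0) state has two complete items [A → α .] and [B → β .] — both call for a reduction, and with no lookahead the parser cannot choose between them.

Augment with P' → P and build the canonical LR(0) collection (I0 = CLOSURE({[P' → . P]}), then GOTO on every symbol after a dot until no new states appear). It has 12 states:
  I0: { [F → . * A], [F → . g], [F → .], [P → . F], [P' → . P] }  — shift, reduce
  I1: { [A → . * T g], [F → * . A] }  — shift
  I2: { [P → F .] }  — reduce
  I3: { [P' → P .] }  — accept
  I4: { [F → g .] }  — reduce
  I5: { [A → * . T g], [T → . (], [T → . T * T] }  — shift
  I6: { [F → * A .] }  — reduce
  I7: { [T → ( .] }  — reduce
  I8: { [A → * T . g], [T → T . * T] }  — shift
  I9: { [T → . (], [T → . T * T], [T → T * . T] }  — shift
  I10: { [A → * T g .] }  — reduce
  I11: { [T → T * T .], [T → T . * T] }  — shift, reduce

No state contains more than one complete item.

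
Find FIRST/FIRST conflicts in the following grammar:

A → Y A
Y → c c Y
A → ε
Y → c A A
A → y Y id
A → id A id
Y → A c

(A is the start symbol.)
A FIRST/FIRST conflict occurs when two productions N → α and N → β for the same non-terminal have FIRST(α) ∩ FIRST(β) ≠ ∅ (with ε ∈ FIRST of a nullable right-hand side, so two nullable alternatives also conflict).

FIRST sets of the non-terminals at (or reachable through a nullable prefix from) the front of some alternative:
  FIRST(Y) = { 'c', 'id', 'y' }
  FIRST(A) = { 'c', 'id', 'y', ε }

Productions for A:
  A → Y A: FIRST = { 'c', 'id', 'y' }
  A → ε: FIRST = { ε }
  A → y Y id: FIRST = { 'y' }
  A → id A id: FIRST = { 'id' }
Productions for Y:
  Y → c c Y: FIRST = { 'c' }
  Y → c A A: FIRST = { 'c' }
  Y → A c: FIRST = { 'c', 'id', 'y' }

Conflict for A: A → Y A and A → y Y id
  Overlap: { 'y' }
Conflict for A: A → Y A and A → id A id
  Overlap: { 'id' }
Conflict for Y: Y → c c Y and Y → c A A
  Overlap: { 'c' }
Conflict for Y: Y → c c Y and Y → A c
  Overlap: { 'c' }
Conflict for Y: Y → c A A and Y → A c
  Overlap: { 'c' }

Answer: Yes. A → Y A / A → y Y id on { 'y' }; A → Y A / A → id A id on { 'id' }; Y → c c Y / Y → c A A on { 'c' }; Y → c c Y / Y → A c on { 'c' }; Y → c A A / Y → A c on { 'c' }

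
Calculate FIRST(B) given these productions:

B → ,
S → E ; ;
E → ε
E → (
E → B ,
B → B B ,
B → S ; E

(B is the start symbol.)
{ '(', ',', ';' }

FIRST sets of the other non-terminals involved (by the same procedure, iterated to a fixed point):
  FIRST(S) = { '(', ',', ';' }

From B → ,:
  - ',' is a terminal: add ',' and stop
From B → B B ,:
  - B is the symbol being defined: contributes nothing new
    B is not nullable, so stop
From B → S ; E:
  - S is a non-terminal: add FIRST(S) \ {ε} = { '(', ',', ';' }
    S is not nullable, so stop

Collecting: FIRST(B) = { '(', ',', ';' }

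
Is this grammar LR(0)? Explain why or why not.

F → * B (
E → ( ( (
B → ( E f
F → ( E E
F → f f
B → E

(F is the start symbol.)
No. Shift-reduce conflict between [E → ( ( ( .] and [E → ( ( . (]

Augment with F' → F and build the canonical LR(0) collection (I0 = CLOSURE({[F' → . F]}), then GOTO on every symbol after a dot until no new states appear). It has 19 states:
  I0: { [F → . ( E E], [F → . * B (], [F → . f f], [F' → . F] }  — shift
  I1: { [E → . ( ( (], [F → ( . E E] }  — shift
  I2: { [B → . ( E f], [B → . E], [E → . ( ( (], [F → * . B (] }  — shift
  I3: { [F' → F .] }  — accept
  I4: { [F → f . f] }  — shift
  I5: { [F → f f .] }  — reduce
  I6: { [B → ( . E f], [E → ( . ( (], [E → . ( ( (] }  — shift
  I7: { [F → * B . (] }  — shift
  I8: { [B → E .] }  — reduce
  I9: { [F → * B ( .] }  — reduce
  I10: { [E → ( ( . (], [E → ( . ( (] }  — shift
  I11: { [B → ( E . f] }  — shift
  I12: { [B → ( E f .] }  — reduce
  I13: { [E → ( ( ( .], [E → ( ( . (] }  — shift, reduce
  I14: { [E → ( ( ( .] }  — reduce
  I15: { [E → ( . ( (] }  — shift
  I16: { [E → . ( ( (], [F → ( E . E] }  — shift
  I17: { [F → ( E E .] }  — reduce
  I18: { [E → ( ( . (] }  — shift

Conflict in state I13:
  Shift-reduce conflict between [E → ( ( ( .] and [E → ( ( . (]
So the grammar is NOT LR(0).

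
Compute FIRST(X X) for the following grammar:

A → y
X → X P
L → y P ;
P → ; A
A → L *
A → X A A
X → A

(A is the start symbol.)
FIRST sets of the non-terminals involved (from the grammar, by fixed-point iteration):
  FIRST(X) = { 'y' }

To compute FIRST(X X), process the symbols left to right:
Symbol X is a non-terminal. Add FIRST(X) \ {ε} = { 'y' }
X is not nullable (ε ∉ FIRST(X)), so stop here.
FIRST(X X) = { 'y' }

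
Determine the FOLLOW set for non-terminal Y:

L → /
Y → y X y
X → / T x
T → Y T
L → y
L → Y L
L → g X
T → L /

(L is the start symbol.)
{ '/', 'g', 'y' }

To compute FOLLOW(Y), find every occurrence of Y on a right-hand side N → α Y β: add FIRST(β) \ {ε}, and if β is empty or nullable also add FOLLOW(N). Iterate to a fixed point.

In T → Y T: Y is followed by T, add FIRST(T) \ {ε} = { '/', 'g', 'y' }
In L → Y L: Y is followed by L, add FIRST(L) \ {ε} = { '/', 'g', 'y' }

Taking the union: FOLLOW(Y) = { '/', 'g', 'y' }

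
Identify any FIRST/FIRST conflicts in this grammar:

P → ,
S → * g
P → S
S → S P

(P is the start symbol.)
Yes. S → '*' g / S → S P on { '*' }

FIRST sets of the non-terminals at (or reachable through a nullable prefix from) the front of some alternative:
  FIRST(S) = { '*' }

Productions for P:
  P → ,: FIRST = { ',' }
  P → S: FIRST = { '*' }
Productions for S:
  S → * g: FIRST = { '*' }
  S → S P: FIRST = { '*' }

Conflict for S: S → * g and S → S P
  Overlap: { '*' }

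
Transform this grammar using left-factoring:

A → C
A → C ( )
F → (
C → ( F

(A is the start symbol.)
Left-factoring transforms A → αβ₁ | αβ₂ into A → αA' and A' → β₁ | β₂
(α is the longest common prefix among the alternatives). Repeat until
no nonterminal has two alternatives with a common prefix.

Round 1: A has alternatives sharing prefix 'C'. Introduce A': A → C A'
  Add: A' → ε
  Add: A' → ( )

No remaining common prefixes — done.

Resulting grammar:
A → C A'
A' → ε
A' → ( )
F → (
C → ( F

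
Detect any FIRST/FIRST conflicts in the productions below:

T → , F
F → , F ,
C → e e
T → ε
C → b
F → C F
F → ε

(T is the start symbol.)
FIRST sets of the non-terminals at (or reachable through a nullable prefix from) the front of some alternative:
  FIRST(C) = { 'b', 'e' }

Productions for T:
  T → , F: FIRST = { ',' }
  T → ε: FIRST = { ε }
Productions for F:
  F → , F ,: FIRST = { ',' }
  F → C F: FIRST = { 'b', 'e' }
  F → ε: FIRST = { ε }
Productions for C:
  C → e e: FIRST = { 'e' }
  C → b: FIRST = { 'b' }

All alternatives of each non-terminal have pairwise disjoint FIRST sets.

Answer: No FIRST/FIRST conflicts.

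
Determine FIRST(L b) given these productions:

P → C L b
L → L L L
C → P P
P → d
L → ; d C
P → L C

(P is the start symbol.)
{ ';' }

FIRST sets of the non-terminals involved (from the grammar, by fixed-point iteration):
  FIRST(L) = { ';' }

To compute FIRST(L b), process the symbols left to right:
Symbol L is a non-terminal. Add FIRST(L) \ {ε} = { ';' }
L is not nullable (ε ∉ FIRST(L)), so stop here.
FIRST(L b) = { ';' }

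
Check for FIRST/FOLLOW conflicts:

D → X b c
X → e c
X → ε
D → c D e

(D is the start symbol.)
No FIRST/FOLLOW conflicts.

A FIRST/FOLLOW conflict occurs when a non-terminal N has a nullable alternative N → β (β ⇒* ε) and another alternative N → α with FIRST(α) ∩ FOLLOW(N) ≠ ∅: on such a lookahead the parser cannot decide between expanding α and letting N vanish via β.

Nullable non-terminals: X.

X: nullable alternative(s) X → ε; FOLLOW(X) = { 'b' }
  X → e c: FIRST \ {ε} = { 'e' } — disjoint from FOLLOW(X)
  X → ε: FIRST \ {ε} = { } — this is the only nullable alternative, skip

D has no nullable alternative, so no FIRST/FOLLOW check is needed there.

No FIRST/FOLLOW conflicts found.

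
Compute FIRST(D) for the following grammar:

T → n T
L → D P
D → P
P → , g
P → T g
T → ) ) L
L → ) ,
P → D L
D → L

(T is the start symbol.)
To compute FIRST(D), examine every production with D on the left-hand side, reading each right-hand side left to right until a non-nullable symbol is reached.

FIRST sets of the other non-terminals involved (by the same procedure, iterated to a fixed point):
  FIRST(P) = { ')', ',', 'n' }
  FIRST(L) = { ')', ',', 'n' }

From D → P:
  - P is a non-terminal: add FIRST(P) \ {ε} = { ')', ',', 'n' }
    P is not nullable, so stop
From D → L:
  - L is a non-terminal: add FIRST(L) \ {ε} = { ')', ',', 'n' }
    L is not nullable, so stop

Collecting: FIRST(D) = { ')', ',', 'n' }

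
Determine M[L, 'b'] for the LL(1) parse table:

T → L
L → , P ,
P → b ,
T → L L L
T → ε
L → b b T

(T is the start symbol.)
To find M[L, 'b'], we find productions for L where 'b' is in the predict set (PREDICT(N → α) = (FIRST(α) \ {ε}) ∪ (FOLLOW(N) if α ⇒* ε)).

L → , P ,: PREDICT = { ',' }
L → b b T: PREDICT = { 'b' }
  'b' is in predict set, so this production goes in M[L, 'b']

M[L, 'b'] = L → b b T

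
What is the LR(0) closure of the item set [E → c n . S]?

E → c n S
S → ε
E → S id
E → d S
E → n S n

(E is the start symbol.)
To compute CLOSURE, for each item [A → α.Bβ] where B is a non-terminal, add [B → .γ] for all productions B → γ; repeat for the newly added items until nothing changes.

Start with: [E → c n . S]
  [E → c n . S] has the dot before S: add [S → .]
No further items can be added.

CLOSURE = { [E → c n . S], [S → .] }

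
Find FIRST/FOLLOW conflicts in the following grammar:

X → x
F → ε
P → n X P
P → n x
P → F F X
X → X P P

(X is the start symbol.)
No FIRST/FOLLOW conflicts.

A FIRST/FOLLOW conflict occurs when a non-terminal N has a nullable alternative N → β (β ⇒* ε) and another alternative N → α with FIRST(α) ∩ FOLLOW(N) ≠ ∅: on such a lookahead the parser cannot decide between expanding α and letting N vanish via β.

Nullable non-terminals: F.
F has a nullable alternative but only one production, so nothing to check.

P, X have no nullable alternative, so no FIRST/FOLLOW check is needed there.

No FIRST/FOLLOW conflicts found.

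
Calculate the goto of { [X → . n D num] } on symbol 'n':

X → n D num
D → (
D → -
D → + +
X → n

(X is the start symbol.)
GOTO(I, 'n') = CLOSURE({ [A → αX.β] : [A → α.Xβ] ∈ I, X = 'n' })

Items with dot before 'n', with the dot advanced:
  [X → . n D num] → [X → n . D num]
Closure of the advanced items:
  [X → n . D num] has the dot before D: add [D → . (], [D → . -], [D → . + +]

GOTO = { [D → . (], [D → . + +], [D → . -], [X → n . D num] }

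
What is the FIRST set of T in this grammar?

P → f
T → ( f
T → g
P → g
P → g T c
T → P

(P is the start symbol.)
FIRST sets of the other non-terminals involved (by the same procedure, iterated to a fixed point):
  FIRST(P) = { 'f', 'g' }

From T → ( f:
  - '(' is a terminal: add '(' and stop
From T → g:
  - g is a terminal: add 'g' and stop
From T → P:
  - P is a non-terminal: add FIRST(P) \ {ε} = { 'f', 'g' }
    P is not nullable, so stop

Collecting: FIRST(T) = { '(', 'f', 'g' }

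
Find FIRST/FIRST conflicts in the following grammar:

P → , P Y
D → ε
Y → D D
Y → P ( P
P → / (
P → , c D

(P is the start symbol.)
Yes. P → ',' P Y / P → ',' c D on { ',' }

A FIRST/FIRST conflict occurs when two productions N → α and N → β for the same non-terminal have FIRST(α) ∩ FIRST(β) ≠ ∅ (with ε ∈ FIRST of a nullable right-hand side, so two nullable alternatives also conflict).

FIRST sets of the non-terminals at (or reachable through a nullable prefix from) the front of some alternative:
  FIRST(D) = { ε }
  FIRST(P) = { ',', '/' }

Productions for P:
  P → , P Y: FIRST = { ',' }
  P → / (: FIRST = { '/' }
  P → , c D: FIRST = { ',' }
Productions for Y:
  Y → D D: FIRST = { ε }
  Y → P ( P: FIRST = { ',', '/' }
D has only one production, so no FIRST/FIRST conflict is possible there.

Conflict for P: P → , P Y and P → , c D
  Overlap: { ',' }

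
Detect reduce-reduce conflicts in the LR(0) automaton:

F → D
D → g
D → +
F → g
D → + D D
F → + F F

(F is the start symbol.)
Augment with F' → F and build the canonical LR(0) collection (I0 = CLOSURE({[F' → . F]}), then GOTO on every symbol after a dot until no new states appear). It has 12 states:
  I0: { [D → . + D D], [D → . +], [D → . g], [F → . + F F], [F → . D], [F → . g], [F' → . F] }  — shift
  I1: { [D → + . D D], [D → + .], [D → . + D D], [D → . +], [D → . g], [F → + . F F], [F → . + F F], [F → . D], [F → . g] }  — shift, reduce
  I2: { [F → D .] }  — reduce
  I3: { [F' → F .] }  — accept
  I4: { [D → g .], [F → g .] }  — 2 reduces
  I5: { [D → + D . D], [D → . + D D], [D → . +], [D → . g], [F → D .] }  — shift, reduce
  I6: { [D → . + D D], [D → . +], [D → . g], [F → + F . F], [F → . + F F], [F → . D], [F → . g] }  — shift
  I7: { [F → + F F .] }  — reduce
  I8: { [D → + . D D], [D → + .], [D → . + D D], [D → . +], [D → . g] }  — shift, reduce
  I9: { [D → + D D .] }  — reduce
  I10: { [D → g .] }  — reduce
  I11: { [D → + D . D], [D → . + D D], [D → . +], [D → . g] }  — shift

I4 contains complete items [D → g .], [F → g .] — reduce-reduce conflict.

Answer: Yes — I4: [D → g .] vs [F → g .]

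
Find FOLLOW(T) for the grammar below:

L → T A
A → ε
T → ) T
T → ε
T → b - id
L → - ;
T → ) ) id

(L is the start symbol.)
In L → T A: T is followed by A, add FIRST(A) \ {ε} = { }
  A is nullable, so also add FOLLOW(L)
In T → ) T: T is at the end; this adds FOLLOW(T) to itself — nothing new

The FOLLOW sets referred to above (computed the same way, to a fixed point):
  FOLLOW(L) = { $ }

Taking the union: FOLLOW(T) = { $ }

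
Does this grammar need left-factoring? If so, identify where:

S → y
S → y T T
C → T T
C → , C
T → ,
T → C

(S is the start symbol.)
Left-factoring is needed when two productions for the same non-terminal
share a common prefix on the right-hand side.

Productions for S:
  S → y
  S → y T T
Productions for C:
  C → T T
  C → , C
Productions for T:
  T → ,
  T → C

Found common prefix 'y' in productions for S

Answer: Yes, S has productions with common prefix 'y'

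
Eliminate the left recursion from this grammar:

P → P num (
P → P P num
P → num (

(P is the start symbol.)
P → num ( P'
P' → num ( P'
P' → P num P'
P' → ε

P is directly left-recursive. The standard transformation for
  A → A α₁ | ... | A α_m | β₁ | ... | β_n
is
  A  → β₁ A' | ... | β_n A'
  A' → α₁ A' | ... | α_m A' | ε

P → num ( becomes P → num ( P'
P → P num ( becomes P' → num ( P'
P → P P num becomes P' → P num P'
Add P' → ε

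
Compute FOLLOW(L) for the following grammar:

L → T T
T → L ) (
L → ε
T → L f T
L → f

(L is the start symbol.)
{ $, ')', 'f' }

To compute FOLLOW(L), find every occurrence of L on a right-hand side N → α L β: add FIRST(β) \ {ε}, and if β is empty or nullable also add FOLLOW(N). Iterate to a fixed point.

L is the start symbol, so $ ∈ FOLLOW(L).
In T → L ) (: L is followed by ')' '(', add FIRST(')' '(') \ {ε} = { ')' }
In T → L f T: L is followed by f T, add FIRST(f T) \ {ε} = { 'f' }

Taking the union: FOLLOW(L) = { $, ')', 'f' }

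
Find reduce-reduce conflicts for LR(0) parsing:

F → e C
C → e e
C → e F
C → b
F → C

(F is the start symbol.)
Yes — I5: [F → C .] vs [F → e C .]

A reduce-reduce conflict occurs when an LR(0) state has two complete items [A → α .] and [B → β .] — both call for a reduction, and with no lookahead the parser cannot choose between them.

Augment with F' → F and build the canonical LR(0) collection (I0 = CLOSURE({[F' → . F]}), then GOTO on every symbol after a dot until no new states appear). It has 8 states:
  I0: { [C → . b], [C → . e F], [C → . e e], [F → . C], [F → . e C], [F' → . F] }  — shift
  I1: { [F → C .] }  — reduce
  I2: { [F' → F .] }  — accept
  I3: { [C → b .] }  — reduce
  I4: { [C → . b], [C → . e F], [C → . e e], [C → e . F], [C → e . e], [F → . C], [F → . e C], [F → e . C] }  — shift
  I5: { [F → C .], [F → e C .] }  — 2 reduces
  I6: { [C → e F .] }  — reduce
  I7: { [C → . b], [C → . e F], [C → . e e], [C → e . F], [C → e . e], [C → e e .], [F → . C], [F → . e C], [F → e . C] }  — shift, reduce

I5 contains complete items [F → C .], [F → e C .] — reduce-reduce conflict.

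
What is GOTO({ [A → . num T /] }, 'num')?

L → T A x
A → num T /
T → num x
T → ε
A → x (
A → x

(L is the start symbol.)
GOTO(I, 'num') = CLOSURE({ [A → αX.β] : [A → α.Xβ] ∈ I, X = 'num' })

Items with dot before 'num', with the dot advanced:
  [A → . num T /] → [A → num . T /]
Closure of the advanced items:
  [A → num . T /] has the dot before T: add [T → . num x], [T → .]

GOTO = { [A → num . T /], [T → . num x], [T → .] }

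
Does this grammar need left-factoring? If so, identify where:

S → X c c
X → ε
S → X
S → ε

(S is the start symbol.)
Left-factoring is needed when two productions for the same non-terminal
share a common prefix on the right-hand side.

Productions for S:
  S → X c c
  S → X
  S → ε

Found common prefix 'X' in productions for S

Answer: Yes, S has productions with common prefix 'X'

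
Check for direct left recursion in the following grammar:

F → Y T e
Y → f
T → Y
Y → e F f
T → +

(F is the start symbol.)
No direct left recursion

Direct left recursion occurs when N → N α for some non-terminal N (the right-hand side begins with the left-hand side itself).

F → Y T e: starts with Y
Y → f: starts with f
T → Y: starts with Y
Y → e F f: starts with e
T → +: starts with '+'

No direct left recursion found.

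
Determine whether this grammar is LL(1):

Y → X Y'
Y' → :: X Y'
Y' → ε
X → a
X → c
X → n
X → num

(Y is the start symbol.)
A grammar is LL(1) if for each non-terminal N with multiple productions, the predict sets of those productions are pairwise disjoint, where PREDICT(N → α) = (FIRST(α) \ {ε}) ∪ (FOLLOW(N) if α ⇒* ε).

Relevant sets:
  FOLLOW(Y') = { $ }

For Y':
  PREDICT(Y' → :: X Y') = { '::' }
  PREDICT(Y' → ε) = { $ }
For X:
  PREDICT(X → a) = { 'a' }
  PREDICT(X → c) = { 'c' }
  PREDICT(X → n) = { 'n' }
  PREDICT(X → num) = { 'num' }
Y has a single production, so nothing to check there.

All predict sets are disjoint. The grammar IS LL(1).

Answer: Yes, the grammar is LL(1).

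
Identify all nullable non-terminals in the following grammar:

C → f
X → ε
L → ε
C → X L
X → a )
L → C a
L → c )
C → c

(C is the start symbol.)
{ 'C', 'L', 'X' }

ε-productions: X → ε, L → ε
So X, L are immediately nullable.
C → X L: every symbol on the right is nullable, so C is nullable too.
Every non-terminal is now nullable.
Nullable = { 'C', 'L', 'X' }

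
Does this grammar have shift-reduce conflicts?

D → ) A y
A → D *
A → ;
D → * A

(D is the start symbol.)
A shift-reduce conflict occurs when an LR(0) state has both:
  - a complete (reduce) item [A → α .] (dot at the end), and
  - a shift item [B → β . c γ] (dot before a terminal).

Augment with D' → D and build the canonical LR(0) collection (I0 = CLOSURE({[D' → . D]}), then GOTO on every symbol after a dot until no new states appear). It has 10 states:
  I0: { [D → . ) A y], [D → . * A], [D' → . D] }  — shift
  I1: { [A → . ;], [A → . D *], [D → ) . A y], [D → . ) A y], [D → . * A] }  — shift
  I2: { [A → . ;], [A → . D *], [D → * . A], [D → . ) A y], [D → . * A] }  — shift
  I3: { [D' → D .] }  — accept
  I4: { [A → ; .] }  — reduce
  I5: { [D → * A .] }  — reduce
  I6: { [A → D . *] }  — shift
  I7: { [A → D * .] }  — reduce
  I8: { [D → ) A . y] }  — shift
  I9: { [D → ) A y .] }  — reduce

No state contains both a complete item and a shift item.

Answer: No shift-reduce conflicts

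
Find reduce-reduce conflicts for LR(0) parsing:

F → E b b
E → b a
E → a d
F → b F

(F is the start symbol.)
Augment with F' → F and build the canonical LR(0) collection (I0 = CLOSURE({[F' → . F]}), then GOTO on every symbol after a dot until no new states appear). It has 10 states:
  I0: { [E → . a d], [E → . b a], [F → . E b b], [F → . b F], [F' → . F] }  — shift
  I1: { [F → E . b b] }  — shift
  I2: { [F' → F .] }  — accept
  I3: { [E → a . d] }  — shift
  I4: { [E → . a d], [E → . b a], [E → b . a], [F → . E b b], [F → . b F], [F → b . F] }  — shift
  I5: { [F → b F .] }  — reduce
  I6: { [E → a . d], [E → b a .] }  — shift, reduce
  I7: { [E → a d .] }  — reduce
  I8: { [F → E b . b] }  — shift
  I9: { [F → E b b .] }  — reduce

No state contains more than one complete item.

Answer: No reduce-reduce conflicts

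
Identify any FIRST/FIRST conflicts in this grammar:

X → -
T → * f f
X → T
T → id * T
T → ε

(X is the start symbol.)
A FIRST/FIRST conflict occurs when two productions N → α and N → β for the same non-terminal have FIRST(α) ∩ FIRST(β) ≠ ∅ (with ε ∈ FIRST of a nullable right-hand side, so two nullable alternatives also conflict).

FIRST sets of the non-terminals at (or reachable through a nullable prefix from) the front of some alternative:
  FIRST(T) = { '*', 'id', ε }

Productions for X:
  X → -: FIRST = { '-' }
  X → T: FIRST = { '*', 'id', ε }
Productions for T:
  T → * f f: FIRST = { '*' }
  T → id * T: FIRST = { 'id' }
  T → ε: FIRST = { ε }

All alternatives of each non-terminal have pairwise disjoint FIRST sets.

Answer: No FIRST/FIRST conflicts.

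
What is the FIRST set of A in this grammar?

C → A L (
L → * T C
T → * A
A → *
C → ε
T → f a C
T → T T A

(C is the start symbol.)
{ '*' }

To compute FIRST(A), examine every production with A on the left-hand side, reading each right-hand side left to right until a non-nullable symbol is reached.

From A → *:
  - '*' is a terminal: add '*' and stop

Collecting: FIRST(A) = { '*' }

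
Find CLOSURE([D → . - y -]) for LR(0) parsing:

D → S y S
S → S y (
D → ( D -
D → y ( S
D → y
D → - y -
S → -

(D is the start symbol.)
{ [D → . - y -] }

To compute CLOSURE, for each item [A → α.Bβ] where B is a non-terminal, add [B → .γ] for all productions B → γ; repeat for the newly added items until nothing changes.

Start with: [D → . - y -]
The dot precedes the terminal '-', so nothing is added.

CLOSURE = { [D → . - y -] }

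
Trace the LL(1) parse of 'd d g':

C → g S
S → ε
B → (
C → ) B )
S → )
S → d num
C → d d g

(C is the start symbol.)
Stack is shown with the top on the left.

Stack    Input    Action
------------------------
C $      d d g $  output C → d d g
d d g $  d d g $  match 'd'
d g $    d g $    match 'd'
g $      g $      match 'g'
$        $        accept

The string is accepted.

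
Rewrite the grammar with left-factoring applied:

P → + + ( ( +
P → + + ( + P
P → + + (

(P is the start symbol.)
P → + + ( P'
P' → ( +
P' → + P
P' → ε

Left-factoring transforms A → αβ₁ | αβ₂ into A → αA' and A' → β₁ | β₂
(α is the longest common prefix among the alternatives). Repeat until
no nonterminal has two alternatives with a common prefix.

Round 1: P has alternatives sharing prefix '+ + ('. Introduce P': P → + + ( P'
  Add: P' → ( +
  Add: P' → + P
  Add: P' → ε

No remaining common prefixes — done.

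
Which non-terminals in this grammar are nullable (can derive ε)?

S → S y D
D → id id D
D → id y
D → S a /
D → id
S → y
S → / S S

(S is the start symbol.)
None

There are no ε-productions, so no non-terminal can derive ε.
No non-terminals are nullable.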